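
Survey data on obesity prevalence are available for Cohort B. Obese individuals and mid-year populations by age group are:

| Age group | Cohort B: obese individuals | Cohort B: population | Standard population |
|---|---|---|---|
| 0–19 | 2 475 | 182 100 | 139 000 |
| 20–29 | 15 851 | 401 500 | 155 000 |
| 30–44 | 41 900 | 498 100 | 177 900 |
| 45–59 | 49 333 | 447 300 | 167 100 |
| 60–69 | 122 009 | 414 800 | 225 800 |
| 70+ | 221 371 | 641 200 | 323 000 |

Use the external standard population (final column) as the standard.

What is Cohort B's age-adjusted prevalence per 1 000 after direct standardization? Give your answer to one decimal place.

184.7

Age-specific rates per 1 000 for Cohort B: 13.591, 39.479, 84.120, 110.291, 294.139, 345.245.
Standard total = 1 187 800; weights = 0.1170, 0.1305, 0.1498, 0.1407, 0.1901, 0.2719.
Standardized rate: 0.1170×13.591 + 0.1305×39.479 + 0.1498×84.120 + 0.1407×110.291 + 0.1901×294.139 + 0.2719×345.245 = 184.6554 per 1 000.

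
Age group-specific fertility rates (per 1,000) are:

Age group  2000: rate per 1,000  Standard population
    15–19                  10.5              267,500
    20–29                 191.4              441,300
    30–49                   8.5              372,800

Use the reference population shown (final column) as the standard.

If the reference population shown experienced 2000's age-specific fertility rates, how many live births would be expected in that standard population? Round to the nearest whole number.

Expected live births = Σ (standard pop × age-specific rate ÷ 1,000)
= 267,500×10.5/1,000 + 441,300×191.4/1,000 + 372,800×8.5/1,000
= 2808.75 + 84464.82 + 3168.80 = 90442.37.

90442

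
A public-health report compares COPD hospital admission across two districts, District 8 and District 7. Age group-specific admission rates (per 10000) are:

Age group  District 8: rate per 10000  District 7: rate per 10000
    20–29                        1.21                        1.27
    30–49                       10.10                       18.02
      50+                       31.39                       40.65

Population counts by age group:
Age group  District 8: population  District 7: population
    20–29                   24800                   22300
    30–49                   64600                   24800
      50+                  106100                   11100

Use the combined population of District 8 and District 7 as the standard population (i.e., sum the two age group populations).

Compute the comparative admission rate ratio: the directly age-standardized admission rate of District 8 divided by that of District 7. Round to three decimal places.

Combined standard total = 253700; weights = 0.1857, 0.3524, 0.4620.
District 8: 0.1857×1.21 + 0.3524×10.10 + 0.4620×31.39 = 18.2847 per 10000.
District 7: 0.1857×1.27 + 0.3524×18.02 + 0.4620×40.65 = 25.3645 per 10000.
Ratio = 18.2847 ÷ 25.3645 = 0.72088.

0.721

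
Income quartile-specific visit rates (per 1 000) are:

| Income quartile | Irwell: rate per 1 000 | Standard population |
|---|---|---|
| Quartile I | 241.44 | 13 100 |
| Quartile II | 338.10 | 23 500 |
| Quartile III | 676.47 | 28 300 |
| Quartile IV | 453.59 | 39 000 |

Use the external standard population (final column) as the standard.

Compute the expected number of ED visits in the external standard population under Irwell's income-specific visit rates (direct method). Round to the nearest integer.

Expected ED visits = Σ (standard pop × income-specific rate ÷ 1 000)
= 13 100×241.44/1 000 + 23 500×338.10/1 000 + 28 300×676.47/1 000 + 39 000×453.59/1 000
= 3162.86 + 7945.35 + 19144.10 + 17690.01 = 47942.32.

47942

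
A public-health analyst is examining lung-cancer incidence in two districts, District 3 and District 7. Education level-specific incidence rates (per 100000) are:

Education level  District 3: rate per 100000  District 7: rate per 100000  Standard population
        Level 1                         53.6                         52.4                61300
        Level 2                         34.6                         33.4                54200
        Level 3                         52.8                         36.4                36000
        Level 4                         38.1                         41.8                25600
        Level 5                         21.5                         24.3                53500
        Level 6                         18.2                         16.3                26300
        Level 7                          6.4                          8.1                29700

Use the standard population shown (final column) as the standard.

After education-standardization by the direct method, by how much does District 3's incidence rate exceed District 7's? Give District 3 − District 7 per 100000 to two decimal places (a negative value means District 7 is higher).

Standard total = 286600; weights = 0.2139, 0.1891, 0.1256, 0.0893, 0.1867, 0.0918, 0.1036.
District 3: 0.2139×53.6 + 0.1891×34.6 + 0.1256×52.8 + 0.0893×38.1 + 0.1867×21.5 + 0.0918×18.2 + 0.1036×6.4 = 34.3899 per 100000.
District 7: 0.2139×52.4 + 0.1891×33.4 + 0.1256×36.4 + 0.0893×41.8 + 0.1867×24.3 + 0.0918×16.3 + 0.1036×8.1 = 32.7013 per 100000.
Difference = 34.3899 − 32.7013 = 1.6886.

1.69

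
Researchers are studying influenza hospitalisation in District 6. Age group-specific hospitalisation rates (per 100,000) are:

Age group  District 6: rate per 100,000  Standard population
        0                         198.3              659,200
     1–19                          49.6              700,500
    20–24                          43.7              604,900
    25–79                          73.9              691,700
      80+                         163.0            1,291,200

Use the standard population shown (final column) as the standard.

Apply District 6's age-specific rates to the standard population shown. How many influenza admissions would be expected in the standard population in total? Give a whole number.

4535

Expected influenza admissions = Σ (standard pop × age-specific rate ÷ 100,000)
= 659,200×198.3/100,000 + 700,500×49.6/100,000 + 604,900×43.7/100,000 + 691,700×73.9/100,000 + 1,291,200×163.0/100,000
= 1307.19 + 347.45 + 264.34 + 511.17 + 2104.66 = 4534.81.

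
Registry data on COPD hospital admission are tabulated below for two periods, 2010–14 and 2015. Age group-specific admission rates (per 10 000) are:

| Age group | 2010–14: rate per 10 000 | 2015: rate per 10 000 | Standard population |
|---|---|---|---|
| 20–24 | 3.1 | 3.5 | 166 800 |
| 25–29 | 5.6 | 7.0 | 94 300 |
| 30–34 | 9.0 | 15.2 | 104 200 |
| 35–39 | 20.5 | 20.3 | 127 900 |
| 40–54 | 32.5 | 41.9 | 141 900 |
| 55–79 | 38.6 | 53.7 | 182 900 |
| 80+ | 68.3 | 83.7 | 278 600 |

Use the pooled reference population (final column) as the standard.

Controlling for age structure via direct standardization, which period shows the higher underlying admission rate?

2015

Standard total = 1 096 600; weights = 0.1521, 0.0860, 0.0950, 0.1166, 0.1294, 0.1668, 0.2541.
2010–14: 0.1521×3.1 + 0.0860×5.6 + 0.0950×9.0 + 0.1166×20.5 + 0.1294×32.5 + 0.1668×38.6 + 0.2541×68.3 = 32.1949 per 10 000.
2015: 0.1521×3.5 + 0.0860×7.0 + 0.0950×15.2 + 0.1166×20.3 + 0.1294×41.9 + 0.1668×53.7 + 0.2541×83.7 = 40.5893 per 10 000.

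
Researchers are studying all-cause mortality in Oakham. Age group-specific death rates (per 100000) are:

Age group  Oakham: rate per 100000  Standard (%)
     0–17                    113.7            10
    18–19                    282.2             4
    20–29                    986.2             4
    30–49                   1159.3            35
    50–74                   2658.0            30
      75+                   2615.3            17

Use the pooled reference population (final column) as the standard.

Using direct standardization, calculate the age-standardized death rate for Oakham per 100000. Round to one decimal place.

Standard weights: 0.10, 0.04, 0.04, 0.35, 0.30, 0.17.
Standardized rate: 0.1000×113.7 + 0.0400×282.2 + 0.0400×986.2 + 0.3500×1159.3 + 0.3000×2658.0 + 0.1700×2615.3 = 1709.8620 per 100000.

1709.9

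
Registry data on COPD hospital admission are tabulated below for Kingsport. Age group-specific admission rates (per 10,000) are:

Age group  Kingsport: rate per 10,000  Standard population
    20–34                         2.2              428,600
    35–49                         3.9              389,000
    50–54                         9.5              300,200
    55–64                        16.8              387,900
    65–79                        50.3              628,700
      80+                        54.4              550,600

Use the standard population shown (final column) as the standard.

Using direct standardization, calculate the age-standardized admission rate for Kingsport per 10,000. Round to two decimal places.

Standard total = 2,685,000; weights = 0.1596, 0.1449, 0.1118, 0.1445, 0.2342, 0.2051.
Standardized rate: 0.1596×2.2 + 0.1449×3.9 + 0.1118×9.5 + 0.1445×16.8 + 0.2342×50.3 + 0.2051×54.4 = 27.3389 per 10,000.

27.34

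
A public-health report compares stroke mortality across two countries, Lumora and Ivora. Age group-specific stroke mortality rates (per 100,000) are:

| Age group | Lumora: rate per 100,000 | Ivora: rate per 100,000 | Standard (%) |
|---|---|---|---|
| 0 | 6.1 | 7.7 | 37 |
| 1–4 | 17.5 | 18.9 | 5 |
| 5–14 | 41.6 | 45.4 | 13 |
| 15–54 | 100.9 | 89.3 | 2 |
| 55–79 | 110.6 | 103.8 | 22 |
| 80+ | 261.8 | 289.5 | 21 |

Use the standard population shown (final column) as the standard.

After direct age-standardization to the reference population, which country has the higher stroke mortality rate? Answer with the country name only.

Standard weights: 0.37, 0.05, 0.13, 0.02, 0.22, 0.21.
Lumora: 0.3700×6.1 + 0.0500×17.5 + 0.1300×41.6 + 0.0200×100.9 + 0.2200×110.6 + 0.2100×261.8 = 89.8680 per 100,000.
Ivora: 0.3700×7.7 + 0.0500×18.9 + 0.1300×45.4 + 0.0200×89.3 + 0.2200×103.8 + 0.2100×289.5 = 95.1130 per 100,000.

Ivora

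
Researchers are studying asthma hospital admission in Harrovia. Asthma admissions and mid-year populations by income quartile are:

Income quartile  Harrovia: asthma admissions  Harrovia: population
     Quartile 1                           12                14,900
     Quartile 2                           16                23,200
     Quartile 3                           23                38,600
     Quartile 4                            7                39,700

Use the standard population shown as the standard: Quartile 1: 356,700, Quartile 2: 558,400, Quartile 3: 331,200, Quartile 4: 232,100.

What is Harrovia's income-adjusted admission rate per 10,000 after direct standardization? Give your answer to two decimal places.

Income-specific rates per 10,000 for Harrovia: 8.05, 6.90, 5.96, 1.76.
Standard total = 1,478,400; weights = 0.2413, 0.3777, 0.2240, 0.1570.
Standardized rate: 0.2413×8.05 + 0.3777×6.90 + 0.2240×5.96 + 0.1570×1.76 = 6.1597 per 10,000.

6.16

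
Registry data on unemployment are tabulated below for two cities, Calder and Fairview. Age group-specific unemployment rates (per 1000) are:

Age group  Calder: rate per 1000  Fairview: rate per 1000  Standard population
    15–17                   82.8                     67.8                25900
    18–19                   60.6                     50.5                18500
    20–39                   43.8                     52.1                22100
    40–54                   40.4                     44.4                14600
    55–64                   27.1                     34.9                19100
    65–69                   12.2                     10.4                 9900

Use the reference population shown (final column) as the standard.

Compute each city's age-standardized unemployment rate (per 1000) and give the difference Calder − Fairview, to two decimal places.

Standard total = 110100; weights = 0.2352, 0.1680, 0.2007, 0.1326, 0.1735, 0.0899.
Calder: 0.2352×82.8 + 0.1680×60.6 + 0.2007×43.8 + 0.1326×40.4 + 0.1735×27.1 + 0.0899×12.2 = 49.6079 per 1000.
Fairview: 0.2352×67.8 + 0.1680×50.5 + 0.2007×52.1 + 0.1326×44.4 + 0.1735×34.9 + 0.0899×10.4 = 47.7699 per 1000.
Difference = 49.6079 − 47.7699 = 1.8380.

1.84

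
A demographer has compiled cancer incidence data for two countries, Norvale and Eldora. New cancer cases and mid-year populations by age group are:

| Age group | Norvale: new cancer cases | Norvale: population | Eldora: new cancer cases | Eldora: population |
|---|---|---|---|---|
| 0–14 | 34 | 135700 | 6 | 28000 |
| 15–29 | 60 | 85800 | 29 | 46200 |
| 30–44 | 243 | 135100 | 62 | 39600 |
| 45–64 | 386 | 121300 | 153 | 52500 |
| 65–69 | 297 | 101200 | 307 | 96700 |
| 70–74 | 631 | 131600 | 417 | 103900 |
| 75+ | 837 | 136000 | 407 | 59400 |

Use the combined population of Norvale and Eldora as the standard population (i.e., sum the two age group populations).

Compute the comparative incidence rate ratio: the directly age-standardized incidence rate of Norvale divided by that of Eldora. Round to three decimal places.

1.027

Age-specific rates per 100000 for Norvale: 25.06, 69.93, 179.87, 318.22, 293.48, 479.48, 615.44.
For Eldora: 21.43, 62.77, 156.57, 291.43, 317.48, 401.35, 685.19.
Combined standard total = 1273000; weights = 0.1286, 0.1037, 0.1372, 0.1365, 0.1555, 0.1850, 0.1535.
Norvale: 0.1286×25.06 + 0.1037×69.93 + 0.1372×179.87 + 0.1365×318.22 + 0.1555×293.48 + 0.1850×479.48 + 0.1535×615.44 = 307.3970 per 100000.
Eldora: 0.1286×21.43 + 0.1037×62.77 + 0.1372×156.57 + 0.1365×291.43 + 0.1555×317.48 + 0.1850×401.35 + 0.1535×685.19 = 299.3142 per 100000.
Ratio = 307.3970 ÷ 299.3142 = 1.02700.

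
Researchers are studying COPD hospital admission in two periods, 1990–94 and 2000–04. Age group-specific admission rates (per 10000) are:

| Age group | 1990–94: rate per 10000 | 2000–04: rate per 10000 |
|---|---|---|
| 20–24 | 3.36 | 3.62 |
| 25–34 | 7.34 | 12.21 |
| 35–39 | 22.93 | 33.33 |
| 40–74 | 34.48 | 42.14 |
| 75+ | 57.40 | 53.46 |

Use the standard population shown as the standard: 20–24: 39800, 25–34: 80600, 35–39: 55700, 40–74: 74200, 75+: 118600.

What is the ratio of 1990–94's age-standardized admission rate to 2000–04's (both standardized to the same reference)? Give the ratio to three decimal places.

Standard total = 368900; weights = 0.1079, 0.2185, 0.1510, 0.2011, 0.3215.
1990–94: 0.1079×3.36 + 0.2185×7.34 + 0.1510×22.93 + 0.2011×34.48 + 0.3215×57.40 = 30.8175 per 10000.
2000–04: 0.1079×3.62 + 0.2185×12.21 + 0.1510×33.33 + 0.2011×42.14 + 0.3215×53.46 = 33.7539 per 10000.
Ratio = 30.8175 ÷ 33.7539 = 0.91301.

0.913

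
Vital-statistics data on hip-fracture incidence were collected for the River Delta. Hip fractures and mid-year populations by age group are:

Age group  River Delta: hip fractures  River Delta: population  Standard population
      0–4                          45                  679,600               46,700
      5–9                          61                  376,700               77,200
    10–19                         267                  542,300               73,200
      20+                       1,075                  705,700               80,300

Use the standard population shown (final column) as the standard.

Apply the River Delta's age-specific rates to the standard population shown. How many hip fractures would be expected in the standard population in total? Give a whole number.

174

Age-specific rates per 100,000 for the River Delta: 6.62, 16.19, 49.23, 152.33.
Expected hip fractures = Σ (standard pop × age-specific rate ÷ 100,000)
= 46,700×6.62/100,000 + 77,200×16.19/100,000 + 73,200×49.23/100,000 + 80,300×152.33/100,000
= 3.09 + 12.50 + 36.04 + 122.32 = 173.96.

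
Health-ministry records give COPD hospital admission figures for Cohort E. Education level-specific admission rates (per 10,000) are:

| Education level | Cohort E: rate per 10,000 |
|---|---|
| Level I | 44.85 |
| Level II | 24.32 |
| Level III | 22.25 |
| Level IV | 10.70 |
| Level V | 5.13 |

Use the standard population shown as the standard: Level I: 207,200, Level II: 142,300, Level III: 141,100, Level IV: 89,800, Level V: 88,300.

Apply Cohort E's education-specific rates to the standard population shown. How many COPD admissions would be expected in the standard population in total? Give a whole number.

Expected COPD admissions = Σ (standard pop × education-specific rate ÷ 10,000)
= 207,200×44.85/10,000 + 142,300×24.32/10,000 + 141,100×22.25/10,000 + 89,800×10.70/10,000 + 88,300×5.13/10,000
= 929.29 + 346.07 + 313.95 + 96.09 + 45.30 = 1730.70.

1731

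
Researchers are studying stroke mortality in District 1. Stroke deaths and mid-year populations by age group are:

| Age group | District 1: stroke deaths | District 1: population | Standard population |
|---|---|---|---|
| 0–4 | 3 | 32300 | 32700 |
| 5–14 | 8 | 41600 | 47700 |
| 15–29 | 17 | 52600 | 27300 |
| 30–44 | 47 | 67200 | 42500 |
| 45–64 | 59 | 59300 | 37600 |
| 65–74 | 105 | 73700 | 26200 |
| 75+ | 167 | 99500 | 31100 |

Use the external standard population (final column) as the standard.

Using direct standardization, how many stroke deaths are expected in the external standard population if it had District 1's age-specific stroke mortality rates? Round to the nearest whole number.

178

Age-specific rates per 100000 for District 1: 9.29, 19.23, 32.32, 69.94, 99.49, 142.47, 167.84.
Expected stroke deaths = Σ (standard pop × age-specific rate ÷ 100000)
= 32700×9.29/100000 + 47700×19.23/100000 + 27300×32.32/100000 + 42500×69.94/100000 + 37600×99.49/100000 + 26200×142.47/100000 + 31100×167.84/100000
= 3.04 + 9.17 + 8.82 + 29.72 + 37.41 + 37.33 + 52.20 = 177.69.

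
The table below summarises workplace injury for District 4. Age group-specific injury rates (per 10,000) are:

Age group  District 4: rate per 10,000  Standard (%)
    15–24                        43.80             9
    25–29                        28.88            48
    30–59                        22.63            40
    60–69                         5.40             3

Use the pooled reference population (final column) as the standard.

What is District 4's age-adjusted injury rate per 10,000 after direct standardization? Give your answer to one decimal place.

27.0

Standard weights: 0.09, 0.48, 0.40, 0.03.
Standardized rate: 0.0900×43.80 + 0.4800×28.88 + 0.4000×22.63 + 0.0300×5.40 = 27.0184 per 10,000.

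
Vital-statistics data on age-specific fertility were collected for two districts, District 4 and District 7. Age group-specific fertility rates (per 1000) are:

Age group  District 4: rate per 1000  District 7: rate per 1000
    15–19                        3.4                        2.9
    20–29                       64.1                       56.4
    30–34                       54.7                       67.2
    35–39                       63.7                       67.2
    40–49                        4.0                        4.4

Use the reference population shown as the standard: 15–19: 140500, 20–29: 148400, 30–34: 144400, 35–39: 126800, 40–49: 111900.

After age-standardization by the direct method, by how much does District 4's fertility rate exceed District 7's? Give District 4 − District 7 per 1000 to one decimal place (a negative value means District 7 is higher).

Standard total = 672000; weights = 0.2091, 0.2208, 0.2149, 0.1887, 0.1665.
District 4: 0.2091×3.4 + 0.2208×64.1 + 0.2149×54.7 + 0.1887×63.7 + 0.1665×4.0 = 39.3059 per 1000.
District 7: 0.2091×2.9 + 0.2208×56.4 + 0.2149×67.2 + 0.1887×67.2 + 0.1665×4.4 = 40.9140 per 1000.
Difference = 39.3059 − 40.9140 = -1.6081.

-1.6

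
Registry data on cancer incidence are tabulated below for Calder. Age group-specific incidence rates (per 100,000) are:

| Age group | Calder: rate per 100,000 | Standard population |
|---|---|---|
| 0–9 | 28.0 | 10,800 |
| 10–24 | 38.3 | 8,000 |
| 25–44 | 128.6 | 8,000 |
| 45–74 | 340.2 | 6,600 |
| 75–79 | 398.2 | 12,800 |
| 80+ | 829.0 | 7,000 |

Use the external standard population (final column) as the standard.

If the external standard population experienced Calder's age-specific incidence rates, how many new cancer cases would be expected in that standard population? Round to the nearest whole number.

148

Expected new cancer cases = Σ (standard pop × age-specific rate ÷ 100,000)
= 10,800×28.0/100,000 + 8,000×38.3/100,000 + 8,000×128.6/100,000 + 6,600×340.2/100,000 + 12,800×398.2/100,000 + 7,000×829.0/100,000
= 3.02 + 3.06 + 10.29 + 22.45 + 50.97 + 58.03 = 147.83.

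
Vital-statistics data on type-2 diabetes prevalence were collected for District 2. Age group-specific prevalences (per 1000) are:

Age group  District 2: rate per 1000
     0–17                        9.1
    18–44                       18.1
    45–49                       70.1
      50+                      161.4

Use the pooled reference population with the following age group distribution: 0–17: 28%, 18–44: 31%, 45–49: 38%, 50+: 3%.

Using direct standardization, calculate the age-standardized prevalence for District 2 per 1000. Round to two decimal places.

39.64

Standard weights: 0.28, 0.31, 0.38, 0.03.
Standardized rate: 0.2800×9.1 + 0.3100×18.1 + 0.3800×70.1 + 0.0300×161.4 = 39.6390 per 1000.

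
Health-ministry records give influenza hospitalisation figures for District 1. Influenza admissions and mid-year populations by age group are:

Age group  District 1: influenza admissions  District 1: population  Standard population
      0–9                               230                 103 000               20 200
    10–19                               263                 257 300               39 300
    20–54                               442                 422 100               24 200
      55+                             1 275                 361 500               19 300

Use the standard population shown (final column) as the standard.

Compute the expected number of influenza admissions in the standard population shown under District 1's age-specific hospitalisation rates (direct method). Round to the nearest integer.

179

Age-specific rates per 100 000 for District 1: 223.30, 102.22, 104.71, 352.70.
Expected influenza admissions = Σ (standard pop × age-specific rate ÷ 100 000)
= 20 200×223.30/100 000 + 39 300×102.22/100 000 + 24 200×104.71/100 000 + 19 300×352.70/100 000
= 45.11 + 40.17 + 25.34 + 68.07 = 178.69.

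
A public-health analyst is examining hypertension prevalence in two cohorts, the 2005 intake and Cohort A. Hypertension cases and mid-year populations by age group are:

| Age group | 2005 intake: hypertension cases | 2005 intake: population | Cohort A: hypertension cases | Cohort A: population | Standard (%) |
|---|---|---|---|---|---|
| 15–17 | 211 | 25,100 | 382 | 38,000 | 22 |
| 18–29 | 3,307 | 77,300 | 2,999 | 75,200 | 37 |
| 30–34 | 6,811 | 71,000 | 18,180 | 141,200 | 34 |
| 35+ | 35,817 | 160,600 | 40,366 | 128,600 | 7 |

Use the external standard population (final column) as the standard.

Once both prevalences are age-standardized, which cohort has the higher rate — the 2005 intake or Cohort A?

Cohort A

Age-specific rates per 1,000 for the 2005 intake: 8.406, 42.781, 95.930, 223.020.
For Cohort A: 10.053, 39.880, 128.754, 313.888.
Standard weights: 0.22, 0.37, 0.34, 0.07.
The 2005 intake: 0.2200×8.406 + 0.3700×42.781 + 0.3400×95.930 + 0.0700×223.020 = 65.9060 per 1,000.
Cohort A: 0.2200×10.053 + 0.3700×39.880 + 0.3400×128.754 + 0.0700×313.888 = 82.7157 per 1,000.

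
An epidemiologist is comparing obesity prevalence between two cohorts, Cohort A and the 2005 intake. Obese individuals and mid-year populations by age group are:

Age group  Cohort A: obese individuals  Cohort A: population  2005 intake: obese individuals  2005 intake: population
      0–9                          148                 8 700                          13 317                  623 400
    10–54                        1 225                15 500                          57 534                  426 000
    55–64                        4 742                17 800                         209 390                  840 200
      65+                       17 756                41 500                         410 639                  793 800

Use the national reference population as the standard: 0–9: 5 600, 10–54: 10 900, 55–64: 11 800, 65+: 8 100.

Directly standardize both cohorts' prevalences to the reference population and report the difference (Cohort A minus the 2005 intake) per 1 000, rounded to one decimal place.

Age-specific rates per 1 000 for Cohort A: 17.011, 79.032, 266.404, 427.855.
For the 2005 intake: 21.362, 135.056, 249.214, 517.308.
Standard total = 36 400; weights = 0.1538, 0.2995, 0.3242, 0.2225.
Cohort A: 0.1538×17.011 + 0.2995×79.032 + 0.3242×266.404 + 0.2225×427.855 = 207.8549 per 1 000.
The 2005 intake: 0.1538×21.362 + 0.2995×135.056 + 0.3242×249.214 + 0.2225×517.308 = 239.6337 per 1 000.
Difference = 207.8549 − 239.6337 = -31.7788.

-31.8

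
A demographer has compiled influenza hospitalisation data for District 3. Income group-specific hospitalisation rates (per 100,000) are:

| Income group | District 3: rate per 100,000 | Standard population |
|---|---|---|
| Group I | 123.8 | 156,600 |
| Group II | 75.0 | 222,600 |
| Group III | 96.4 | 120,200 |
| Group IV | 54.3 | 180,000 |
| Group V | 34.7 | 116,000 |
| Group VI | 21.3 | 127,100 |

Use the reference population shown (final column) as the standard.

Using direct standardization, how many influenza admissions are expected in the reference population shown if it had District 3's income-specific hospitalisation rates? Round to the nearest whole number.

642

Expected influenza admissions = Σ (standard pop × income-specific rate ÷ 100,000)
= 156,600×123.8/100,000 + 222,600×75.0/100,000 + 120,200×96.4/100,000 + 180,000×54.3/100,000 + 116,000×34.7/100,000 + 127,100×21.3/100,000
= 193.87 + 166.95 + 115.87 + 97.74 + 40.25 + 27.07 = 641.76.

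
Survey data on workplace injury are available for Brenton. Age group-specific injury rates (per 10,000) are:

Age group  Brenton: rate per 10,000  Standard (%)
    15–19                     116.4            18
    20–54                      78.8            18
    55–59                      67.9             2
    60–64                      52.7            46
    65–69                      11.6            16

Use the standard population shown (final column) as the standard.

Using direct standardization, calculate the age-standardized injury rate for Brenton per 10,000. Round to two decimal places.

Standard weights: 0.18, 0.18, 0.02, 0.46, 0.16.
Standardized rate: 0.1800×116.4 + 0.1800×78.8 + 0.0200×67.9 + 0.4600×52.7 + 0.1600×11.6 = 62.5920 per 10,000.

62.59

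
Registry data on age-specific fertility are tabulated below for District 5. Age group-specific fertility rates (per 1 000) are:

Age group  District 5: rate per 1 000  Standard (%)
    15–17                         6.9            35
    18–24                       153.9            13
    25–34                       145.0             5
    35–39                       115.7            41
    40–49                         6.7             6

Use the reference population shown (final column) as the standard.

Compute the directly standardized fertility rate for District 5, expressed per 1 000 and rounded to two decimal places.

77.51

Standard weights: 0.35, 0.13, 0.05, 0.41, 0.06.
Standardized rate: 0.3500×6.9 + 0.1300×153.9 + 0.0500×145.0 + 0.4100×115.7 + 0.0600×6.7 = 77.5110 per 1 000.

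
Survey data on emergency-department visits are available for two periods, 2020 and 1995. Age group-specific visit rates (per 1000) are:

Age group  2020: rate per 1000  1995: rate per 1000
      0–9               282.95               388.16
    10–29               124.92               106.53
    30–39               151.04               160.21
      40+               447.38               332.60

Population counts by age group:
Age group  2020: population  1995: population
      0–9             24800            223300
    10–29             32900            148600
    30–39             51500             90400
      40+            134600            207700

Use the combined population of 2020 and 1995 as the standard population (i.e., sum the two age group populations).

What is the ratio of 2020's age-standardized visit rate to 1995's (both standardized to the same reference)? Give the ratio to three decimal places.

Combined standard total = 913800; weights = 0.2715, 0.1986, 0.1553, 0.3746.
2020: 0.2715×282.95 + 0.1986×124.92 + 0.1553×151.04 + 0.3746×447.38 = 292.6719 per 1000.
1995: 0.2715×388.16 + 0.1986×106.53 + 0.1553×160.21 + 0.3746×332.60 = 276.0128 per 1000.
Ratio = 292.6719 ÷ 276.0128 = 1.06036.

1.060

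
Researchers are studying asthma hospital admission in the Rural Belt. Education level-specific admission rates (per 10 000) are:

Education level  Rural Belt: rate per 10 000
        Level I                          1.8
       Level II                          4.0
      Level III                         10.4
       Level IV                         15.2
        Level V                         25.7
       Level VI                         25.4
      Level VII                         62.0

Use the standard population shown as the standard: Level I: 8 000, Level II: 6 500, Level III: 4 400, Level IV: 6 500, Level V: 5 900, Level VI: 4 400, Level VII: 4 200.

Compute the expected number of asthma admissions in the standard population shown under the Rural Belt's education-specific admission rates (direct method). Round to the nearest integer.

71

Expected asthma admissions = Σ (standard pop × education-specific rate ÷ 10 000)
= 8 000×1.8/10 000 + 6 500×4.0/10 000 + 4 400×10.4/10 000 + 6 500×15.2/10 000 + 5 900×25.7/10 000 + 4 400×25.4/10 000 + 4 200×62.0/10 000
= 1.44 + 2.60 + 4.58 + 9.88 + 15.16 + 11.18 + 26.04 = 70.88.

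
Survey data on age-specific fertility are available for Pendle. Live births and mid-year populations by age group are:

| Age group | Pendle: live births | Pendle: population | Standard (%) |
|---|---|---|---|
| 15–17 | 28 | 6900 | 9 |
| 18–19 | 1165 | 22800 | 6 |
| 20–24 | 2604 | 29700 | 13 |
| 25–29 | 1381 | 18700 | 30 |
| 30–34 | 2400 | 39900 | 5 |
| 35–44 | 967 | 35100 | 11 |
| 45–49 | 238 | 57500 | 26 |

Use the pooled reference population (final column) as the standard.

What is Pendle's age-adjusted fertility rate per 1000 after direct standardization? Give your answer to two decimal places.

44.10

Age-specific rates per 1000 for Pendle: 4.058, 51.096, 87.677, 73.850, 60.150, 27.550, 4.139.
Standard weights: 0.09, 0.06, 0.13, 0.30, 0.05, 0.11, 0.26.
Standardized rate: 0.0900×4.058 + 0.0600×51.096 + 0.1300×87.677 + 0.3000×73.850 + 0.0500×60.150 + 0.1100×27.550 + 0.2600×4.139 = 44.0982 per 1000.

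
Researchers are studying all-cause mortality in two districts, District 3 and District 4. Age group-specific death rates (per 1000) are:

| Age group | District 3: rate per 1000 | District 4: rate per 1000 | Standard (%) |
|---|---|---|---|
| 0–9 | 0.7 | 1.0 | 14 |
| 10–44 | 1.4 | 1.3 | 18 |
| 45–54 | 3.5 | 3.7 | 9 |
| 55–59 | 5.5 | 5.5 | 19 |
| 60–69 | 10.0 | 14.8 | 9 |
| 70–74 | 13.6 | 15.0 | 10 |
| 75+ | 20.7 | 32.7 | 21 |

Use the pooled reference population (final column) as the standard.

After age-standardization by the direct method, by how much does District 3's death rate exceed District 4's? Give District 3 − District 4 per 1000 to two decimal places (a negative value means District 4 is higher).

-3.13

Standard weights: 0.14, 0.18, 0.09, 0.19, 0.09, 0.10, 0.21.
District 3: 0.1400×0.7 + 0.1800×1.4 + 0.0900×3.5 + 0.1900×5.5 + 0.0900×10.0 + 0.1000×13.6 + 0.2100×20.7 = 8.3170 per 1000.
District 4: 0.1400×1.0 + 0.1800×1.3 + 0.0900×3.7 + 0.1900×5.5 + 0.0900×14.8 + 0.1000×15.0 + 0.2100×32.7 = 11.4510 per 1000.
Difference = 8.3170 − 11.4510 = -3.1340.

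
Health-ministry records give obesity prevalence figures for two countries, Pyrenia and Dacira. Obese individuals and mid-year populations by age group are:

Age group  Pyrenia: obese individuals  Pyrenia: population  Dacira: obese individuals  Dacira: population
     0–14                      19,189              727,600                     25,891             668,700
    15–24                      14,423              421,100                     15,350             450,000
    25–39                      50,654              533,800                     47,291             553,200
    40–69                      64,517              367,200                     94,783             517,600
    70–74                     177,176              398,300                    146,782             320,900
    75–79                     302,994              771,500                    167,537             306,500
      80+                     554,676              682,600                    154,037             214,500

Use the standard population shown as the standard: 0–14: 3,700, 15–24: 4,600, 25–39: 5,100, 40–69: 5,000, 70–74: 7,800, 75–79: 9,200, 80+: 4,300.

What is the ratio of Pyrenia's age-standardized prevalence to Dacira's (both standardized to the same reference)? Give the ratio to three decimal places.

Age-specific rates per 1,000 for Pyrenia: 26.373, 34.251, 94.893, 175.700, 444.831, 392.734, 812.593.
For Dacira: 38.718, 34.111, 85.486, 183.120, 457.407, 546.613, 718.121.
Standard total = 39,700; weights = 0.0932, 0.1159, 0.1285, 0.1259, 0.1965, 0.2317, 0.1083.
Pyrenia: 0.0932×26.373 + 0.1159×34.251 + 0.1285×94.893 + 0.1259×175.700 + 0.1965×444.831 + 0.2317×392.734 + 0.1083×812.593 = 307.1679 per 1,000.
Dacira: 0.0932×38.718 + 0.1159×34.111 + 0.1285×85.486 + 0.1259×183.120 + 0.1965×457.407 + 0.2317×546.613 + 0.1083×718.121 = 335.9267 per 1,000.
Ratio = 307.1679 ÷ 335.9267 = 0.91439.

0.914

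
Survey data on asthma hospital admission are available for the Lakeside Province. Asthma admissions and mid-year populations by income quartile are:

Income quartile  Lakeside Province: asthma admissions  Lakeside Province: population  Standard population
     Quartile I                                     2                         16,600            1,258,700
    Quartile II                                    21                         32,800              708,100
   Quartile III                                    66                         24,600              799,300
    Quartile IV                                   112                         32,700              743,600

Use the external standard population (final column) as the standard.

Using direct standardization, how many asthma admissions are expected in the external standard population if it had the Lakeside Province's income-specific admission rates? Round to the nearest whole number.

5296

Income-specific rates per 10,000 for the Lakeside Province: 1.20, 6.40, 26.83, 34.25.
Expected asthma admissions = Σ (standard pop × income-specific rate ÷ 10,000)
= 1,258,700×1.20/10,000 + 708,100×6.40/10,000 + 799,300×26.83/10,000 + 743,600×34.25/10,000
= 151.65 + 453.36 + 2144.46 + 2546.89 = 5296.36.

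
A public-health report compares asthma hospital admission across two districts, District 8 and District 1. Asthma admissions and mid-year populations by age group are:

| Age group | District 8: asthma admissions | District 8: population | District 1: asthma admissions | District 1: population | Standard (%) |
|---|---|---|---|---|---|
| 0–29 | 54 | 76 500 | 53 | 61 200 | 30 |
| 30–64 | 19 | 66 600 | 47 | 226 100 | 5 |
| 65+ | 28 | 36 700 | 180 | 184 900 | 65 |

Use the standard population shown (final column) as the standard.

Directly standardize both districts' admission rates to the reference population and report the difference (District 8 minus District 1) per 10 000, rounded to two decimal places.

Age-specific rates per 10 000 for District 8: 7.06, 2.85, 7.63.
For District 1: 8.66, 2.08, 9.73.
Standard weights: 0.30, 0.05, 0.65.
District 8: 0.3000×7.06 + 0.0500×2.85 + 0.6500×7.63 = 7.2194 per 10 000.
District 1: 0.3000×8.66 + 0.0500×2.08 + 0.6500×9.73 = 9.0297 per 10 000.
Difference = 7.2194 − 9.0297 = -1.8103.

-1.81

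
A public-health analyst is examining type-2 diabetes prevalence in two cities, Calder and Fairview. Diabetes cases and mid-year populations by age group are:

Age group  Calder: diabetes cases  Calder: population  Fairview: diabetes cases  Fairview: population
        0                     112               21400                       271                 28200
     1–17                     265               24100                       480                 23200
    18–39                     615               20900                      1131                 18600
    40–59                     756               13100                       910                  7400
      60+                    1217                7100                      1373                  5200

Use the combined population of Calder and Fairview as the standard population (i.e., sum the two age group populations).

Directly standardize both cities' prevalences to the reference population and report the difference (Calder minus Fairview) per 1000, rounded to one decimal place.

Age-specific rates per 1000 for Calder: 5.234, 10.996, 29.426, 57.710, 171.408.
For Fairview: 9.610, 20.690, 60.806, 122.973, 264.038.
Combined standard total = 169200; weights = 0.2931, 0.2796, 0.2335, 0.1212, 0.0727.
Calder: 0.2931×5.234 + 0.2796×10.996 + 0.2335×29.426 + 0.1212×57.710 + 0.0727×171.408 = 30.9302 per 1000.
Fairview: 0.2931×9.610 + 0.2796×20.690 + 0.2335×60.806 + 0.1212×122.973 + 0.0727×264.038 = 56.8898 per 1000.
Difference = 30.9302 − 56.8898 = -25.9596.

-26.0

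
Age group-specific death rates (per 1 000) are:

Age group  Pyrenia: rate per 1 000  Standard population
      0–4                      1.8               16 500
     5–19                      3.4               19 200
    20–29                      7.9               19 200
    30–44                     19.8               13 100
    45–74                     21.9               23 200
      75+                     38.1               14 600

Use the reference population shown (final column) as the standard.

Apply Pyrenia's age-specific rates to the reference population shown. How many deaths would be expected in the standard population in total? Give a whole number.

1570

Expected deaths = Σ (standard pop × age-specific rate ÷ 1 000)
= 16 500×1.8/1 000 + 19 200×3.4/1 000 + 19 200×7.9/1 000 + 13 100×19.8/1 000 + 23 200×21.9/1 000 + 14 600×38.1/1 000
= 29.70 + 65.28 + 151.68 + 259.38 + 508.08 + 556.26 = 1570.38.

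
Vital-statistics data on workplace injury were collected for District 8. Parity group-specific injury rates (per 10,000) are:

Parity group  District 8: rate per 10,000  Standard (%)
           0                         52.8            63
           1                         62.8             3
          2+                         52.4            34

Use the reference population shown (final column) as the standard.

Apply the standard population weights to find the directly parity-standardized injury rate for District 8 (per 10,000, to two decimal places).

52.96

Standard weights: 0.63, 0.03, 0.34.
Standardized rate: 0.6300×52.8 + 0.0300×62.8 + 0.3400×52.4 = 52.9640 per 10,000.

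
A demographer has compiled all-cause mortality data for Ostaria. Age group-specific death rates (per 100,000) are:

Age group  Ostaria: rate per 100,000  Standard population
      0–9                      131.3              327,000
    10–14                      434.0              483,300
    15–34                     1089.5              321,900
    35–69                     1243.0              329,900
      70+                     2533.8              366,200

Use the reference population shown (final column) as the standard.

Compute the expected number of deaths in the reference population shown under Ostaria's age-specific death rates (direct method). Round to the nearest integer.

Expected deaths = Σ (standard pop × age-specific rate ÷ 100,000)
= 327,000×131.3/100,000 + 483,300×434.0/100,000 + 321,900×1089.5/100,000 + 329,900×1243.0/100,000 + 366,200×2533.8/100,000
= 429.35 + 2097.52 + 3507.10 + 4100.66 + 9278.78 = 19413.41.

19413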